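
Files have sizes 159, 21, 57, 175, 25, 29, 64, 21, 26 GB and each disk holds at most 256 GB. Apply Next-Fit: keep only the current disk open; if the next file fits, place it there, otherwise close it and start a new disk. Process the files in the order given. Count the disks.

159 GB → disk 1 (remaining 97 GB)
21 GB → disk 1 (remaining 76 GB)
57 GB → disk 1 (remaining 19 GB)
175 GB → disk 2 (remaining 81 GB)
25 GB → disk 2 (remaining 56 GB)
29 GB → disk 2 (remaining 27 GB)
64 GB → disk 3 (remaining 192 GB)
21 GB → disk 3 (remaining 171 GB)
26 GB → disk 3 (remaining 145 GB)
Final disks: [159,21,57] [175,25,29] [64,21,26].

3 disks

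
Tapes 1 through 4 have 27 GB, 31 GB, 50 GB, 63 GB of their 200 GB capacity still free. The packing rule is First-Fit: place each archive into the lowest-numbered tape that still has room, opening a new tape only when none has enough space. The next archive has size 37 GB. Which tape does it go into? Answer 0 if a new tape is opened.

3

Tapes with room: tape 3 (50 GB), tape 4 (63 GB).
The first with room is tape 3.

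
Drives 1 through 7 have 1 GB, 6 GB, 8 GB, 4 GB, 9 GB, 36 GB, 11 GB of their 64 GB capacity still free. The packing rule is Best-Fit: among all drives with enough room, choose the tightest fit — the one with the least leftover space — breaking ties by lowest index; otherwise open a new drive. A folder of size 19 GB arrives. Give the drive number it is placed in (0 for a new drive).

Drives with room: drive 6 (36 GB).
Tightest fit is drive 6 with 36 GB free.

6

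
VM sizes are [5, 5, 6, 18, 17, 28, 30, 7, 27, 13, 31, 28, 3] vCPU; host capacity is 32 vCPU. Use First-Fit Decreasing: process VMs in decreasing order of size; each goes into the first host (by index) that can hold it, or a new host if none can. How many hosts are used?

8

Sorted descending: 31, 30, 28, 28, 27, 18, 17, 13, 7, 6, 5, 5, 3.
31 vCPU → host 1 (remaining 1 vCPU)
30 vCPU → host 2 (remaining 2 vCPU)
28 vCPU → host 3 (remaining 4 vCPU)
28 vCPU → host 4 (remaining 4 vCPU)
27 vCPU → host 5 (remaining 5 vCPU)
18 vCPU → host 6 (remaining 14 vCPU)
17 vCPU → host 7 (remaining 15 vCPU)
13 vCPU → host 6 (remaining 1 vCPU)
7 vCPU → host 7 (remaining 8 vCPU)
6 vCPU → host 7 (remaining 2 vCPU)
5 vCPU → host 5 (remaining 0 vCPU)
5 vCPU → host 8 (remaining 27 vCPU)
3 vCPU → host 3 (remaining 1 vCPU)
Final hosts: [31] [30] [28,3] [28] [27,5] [18,13] [17,7,6] [5].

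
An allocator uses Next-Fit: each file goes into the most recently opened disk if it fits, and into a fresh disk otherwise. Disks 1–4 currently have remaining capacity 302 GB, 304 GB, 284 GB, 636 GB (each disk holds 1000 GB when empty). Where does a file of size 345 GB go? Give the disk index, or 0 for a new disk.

4

Next-Fit only looks at disk 4, which has 636 GB free.
345 GB fits there.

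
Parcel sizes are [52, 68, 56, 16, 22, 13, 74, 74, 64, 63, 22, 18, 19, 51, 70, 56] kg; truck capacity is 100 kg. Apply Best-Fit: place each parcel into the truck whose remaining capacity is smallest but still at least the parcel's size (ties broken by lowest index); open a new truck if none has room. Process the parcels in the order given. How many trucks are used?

Put 52 kg in truck 1; 48 kg remain.
Put 68 kg in truck 2; 32 kg remain.
Put 56 kg in truck 3; 44 kg remain.
Put 16 kg in truck 2; 16 kg remain.
Put 22 kg in truck 3; 22 kg remain.
Put 13 kg in truck 2; 3 kg remain.
Put 74 kg in truck 4; 26 kg remain.
Put 74 kg in truck 5; 26 kg remain.
Put 64 kg in truck 6; 36 kg remain.
Put 63 kg in truck 7; 37 kg remain.
Put 22 kg in truck 3; 0 kg remain.
Put 18 kg in truck 4; 8 kg remain.
Put 19 kg in truck 5; 7 kg remain.
Put 51 kg in truck 8; 49 kg remain.
Put 70 kg in truck 9; 30 kg remain.
Put 56 kg in truck 10; 44 kg remain.

10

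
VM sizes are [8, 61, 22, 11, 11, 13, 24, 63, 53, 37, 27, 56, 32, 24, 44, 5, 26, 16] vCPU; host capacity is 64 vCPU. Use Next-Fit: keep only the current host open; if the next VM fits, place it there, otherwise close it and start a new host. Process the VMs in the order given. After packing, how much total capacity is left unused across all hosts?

8 vCPU → host 1 (remaining 56 vCPU)
61 vCPU → host 2 (remaining 3 vCPU)
22 vCPU → host 3 (remaining 42 vCPU)
11 vCPU → host 3 (remaining 31 vCPU)
11 vCPU → host 3 (remaining 20 vCPU)
13 vCPU → host 3 (remaining 7 vCPU)
24 vCPU → host 4 (remaining 40 vCPU)
63 vCPU → host 5 (remaining 1 vCPU)
53 vCPU → host 6 (remaining 11 vCPU)
37 vCPU → host 7 (remaining 27 vCPU)
27 vCPU → host 7 (remaining 0 vCPU)
56 vCPU → host 8 (remaining 8 vCPU)
32 vCPU → host 9 (remaining 32 vCPU)
24 vCPU → host 9 (remaining 8 vCPU)
44 vCPU → host 10 (remaining 20 vCPU)
5 vCPU → host 10 (remaining 15 vCPU)
26 vCPU → host 11 (remaining 38 vCPU)
16 vCPU → host 11 (remaining 22 vCPU)
11 hosts × 64 vCPU = 704 vCPU; used 533 vCPU; unused 171 vCPU.

171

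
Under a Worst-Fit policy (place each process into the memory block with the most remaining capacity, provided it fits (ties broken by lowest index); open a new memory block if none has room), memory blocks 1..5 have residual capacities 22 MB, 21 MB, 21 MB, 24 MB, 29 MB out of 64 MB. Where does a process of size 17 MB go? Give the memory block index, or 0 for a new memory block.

Memory blocks with room: memory block 1 (22 MB), memory block 2 (21 MB), memory block 3 (21 MB), memory block 4 (24 MB), memory block 5 (29 MB).
Most room is memory block 5 with 29 MB free.

5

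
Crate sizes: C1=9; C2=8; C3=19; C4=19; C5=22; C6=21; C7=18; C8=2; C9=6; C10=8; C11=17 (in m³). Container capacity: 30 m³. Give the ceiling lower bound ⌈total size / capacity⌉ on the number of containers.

5 containers

Total size = 9 + 8 + 19 + 19 + 22 + 21 + 18 + 2 + 6 + 8 + 17 = 149 m³.
⌈149 / 30⌉ = 5.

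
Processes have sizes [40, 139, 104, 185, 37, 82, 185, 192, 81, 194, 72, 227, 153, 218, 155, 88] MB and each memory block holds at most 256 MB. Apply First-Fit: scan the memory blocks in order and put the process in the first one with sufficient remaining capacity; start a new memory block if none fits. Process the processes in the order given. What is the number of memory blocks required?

11 memory blocks

Put 40 MB in memory block 1; 216 MB remain.
Put 139 MB in memory block 1; 77 MB remain.
Put 104 MB in memory block 2; 152 MB remain.
Put 185 MB in memory block 3; 71 MB remain.
Put 37 MB in memory block 1; 40 MB remain.
Put 82 MB in memory block 2; 70 MB remain.
Put 185 MB in memory block 4; 71 MB remain.
Put 192 MB in memory block 5; 64 MB remain.
Put 81 MB in memory block 6; 175 MB remain.
Put 194 MB in memory block 7; 62 MB remain.
Put 72 MB in memory block 6; 103 MB remain.
Put 227 MB in memory block 8; 29 MB remain.
Put 153 MB in memory block 9; 103 MB remain.
Put 218 MB in memory block 10; 38 MB remain.
Put 155 MB in memory block 11; 101 MB remain.
Put 88 MB in memory block 6; 15 MB remain.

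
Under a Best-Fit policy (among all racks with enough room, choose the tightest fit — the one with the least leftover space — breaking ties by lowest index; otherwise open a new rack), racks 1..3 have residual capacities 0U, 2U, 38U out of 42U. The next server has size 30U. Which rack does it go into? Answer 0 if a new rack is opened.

3

Racks with room: rack 3 (38U).
Tightest fit is rack 3 with 38U free.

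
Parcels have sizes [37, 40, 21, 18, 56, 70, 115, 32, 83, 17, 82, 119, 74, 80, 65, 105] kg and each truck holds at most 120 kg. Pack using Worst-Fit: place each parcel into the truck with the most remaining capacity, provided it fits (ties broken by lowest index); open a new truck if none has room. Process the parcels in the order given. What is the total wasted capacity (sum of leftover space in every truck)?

Put 37 kg in truck 1; 83 kg remain.
Put 40 kg in truck 1; 43 kg remain.
Put 21 kg in truck 1; 22 kg remain.
Put 18 kg in truck 1; 4 kg remain.
Put 56 kg in truck 2; 64 kg remain.
Put 70 kg in truck 3; 50 kg remain.
Put 115 kg in truck 4; 5 kg remain.
Put 32 kg in truck 2; 32 kg remain.
Put 83 kg in truck 5; 37 kg remain.
Put 17 kg in truck 3; 33 kg remain.
Put 82 kg in truck 6; 38 kg remain.
Put 119 kg in truck 7; 1 kg remain.
Put 74 kg in truck 8; 46 kg remain.
Put 80 kg in truck 9; 40 kg remain.
Put 65 kg in truck 10; 55 kg remain.
Put 105 kg in truck 11; 15 kg remain.
11 trucks × 120 kg = 1320 kg; used 1014 kg; unused 306 kg.

306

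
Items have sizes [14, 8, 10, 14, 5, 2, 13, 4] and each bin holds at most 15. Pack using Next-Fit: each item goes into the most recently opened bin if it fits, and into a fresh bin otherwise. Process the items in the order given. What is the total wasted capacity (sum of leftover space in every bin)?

14 → bin 1 (remaining 1)
8 → bin 2 (remaining 7)
10 → bin 3 (remaining 5)
14 → bin 4 (remaining 1)
5 → bin 5 (remaining 10)
2 → bin 5 (remaining 8)
13 → bin 6 (remaining 2)
4 → bin 7 (remaining 11)
7 bins × 15 = 105; used 70; unused 35.

35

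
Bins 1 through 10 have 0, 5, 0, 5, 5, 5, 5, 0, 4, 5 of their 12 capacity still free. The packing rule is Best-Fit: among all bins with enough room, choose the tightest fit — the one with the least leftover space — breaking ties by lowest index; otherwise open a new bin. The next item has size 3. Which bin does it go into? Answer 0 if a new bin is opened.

Bins with room: bin 2 (5), bin 4 (5), bin 5 (5), bin 6 (5), bin 7 (5), bin 9 (4), bin 10 (5).
Tightest fit is bin 9 with 4 free.

9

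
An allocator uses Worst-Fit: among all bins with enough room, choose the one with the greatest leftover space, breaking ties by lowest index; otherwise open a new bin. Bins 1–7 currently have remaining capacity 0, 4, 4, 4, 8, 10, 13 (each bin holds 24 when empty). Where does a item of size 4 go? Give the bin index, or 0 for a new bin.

7

Bins with room: bin 2 (4), bin 3 (4), bin 4 (4), bin 5 (8), bin 6 (10), bin 7 (13).
Most room is bin 7 with 13 free.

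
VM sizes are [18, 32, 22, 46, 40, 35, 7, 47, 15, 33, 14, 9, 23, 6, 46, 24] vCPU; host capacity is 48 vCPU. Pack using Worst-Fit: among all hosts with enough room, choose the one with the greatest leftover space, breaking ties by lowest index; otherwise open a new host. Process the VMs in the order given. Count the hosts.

18 vCPU → host 1 (remaining 30 vCPU)
32 vCPU → host 2 (remaining 16 vCPU)
22 vCPU → host 1 (remaining 8 vCPU)
46 vCPU → host 3 (remaining 2 vCPU)
40 vCPU → host 4 (remaining 8 vCPU)
35 vCPU → host 5 (remaining 13 vCPU)
7 vCPU → host 2 (remaining 9 vCPU)
47 vCPU → host 6 (remaining 1 vCPU)
15 vCPU → host 7 (remaining 33 vCPU)
33 vCPU → host 7 (remaining 0 vCPU)
14 vCPU → host 8 (remaining 34 vCPU)
9 vCPU → host 8 (remaining 25 vCPU)
23 vCPU → host 8 (remaining 2 vCPU)
6 vCPU → host 5 (remaining 7 vCPU)
46 vCPU → host 9 (remaining 2 vCPU)
24 vCPU → host 10 (remaining 24 vCPU)

10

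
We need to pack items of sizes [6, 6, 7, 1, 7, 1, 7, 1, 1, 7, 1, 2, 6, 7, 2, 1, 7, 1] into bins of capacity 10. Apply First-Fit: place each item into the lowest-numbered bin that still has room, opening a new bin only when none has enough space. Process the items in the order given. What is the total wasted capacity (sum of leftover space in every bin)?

6 → bin 1 (remaining 4)
6 → bin 2 (remaining 4)
7 → bin 3 (remaining 3)
1 → bin 1 (remaining 3)
7 → bin 4 (remaining 3)
1 → bin 1 (remaining 2)
7 → bin 5 (remaining 3)
1 → bin 1 (remaining 1)
1 → bin 1 (remaining 0)
7 → bin 6 (remaining 3)
1 → bin 2 (remaining 3)
2 → bin 2 (remaining 1)
6 → bin 7 (remaining 4)
7 → bin 8 (remaining 3)
2 → bin 3 (remaining 1)
1 → bin 2 (remaining 0)
7 → bin 9 (remaining 3)
1 → bin 3 (remaining 0)
9 bins × 10 = 90; used 71; unused 19.

19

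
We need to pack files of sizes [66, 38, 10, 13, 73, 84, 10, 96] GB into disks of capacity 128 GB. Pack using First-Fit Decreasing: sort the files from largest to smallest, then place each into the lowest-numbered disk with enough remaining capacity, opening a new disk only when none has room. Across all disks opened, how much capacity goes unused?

Sorted descending: 96, 84, 73, 66, 38, 13, 10, 10.
disk 1: place 96 GB, 32 GB left
disk 2: place 84 GB, 44 GB left
disk 3: place 73 GB, 55 GB left
disk 4: place 66 GB, 62 GB left
disk 2: place 38 GB, 6 GB left
disk 1: place 13 GB, 19 GB left
disk 1: place 10 GB, 9 GB left
disk 3: place 10 GB, 45 GB left
4 disks × 128 GB = 512 GB; used 390 GB; unused 122 GB.

122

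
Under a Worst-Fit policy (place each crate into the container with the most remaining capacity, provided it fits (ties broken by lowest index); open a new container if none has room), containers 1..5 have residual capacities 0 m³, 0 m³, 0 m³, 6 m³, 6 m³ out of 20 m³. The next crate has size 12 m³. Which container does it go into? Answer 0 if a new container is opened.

No container has ≥ 12 m³ free, so a new container is opened.

0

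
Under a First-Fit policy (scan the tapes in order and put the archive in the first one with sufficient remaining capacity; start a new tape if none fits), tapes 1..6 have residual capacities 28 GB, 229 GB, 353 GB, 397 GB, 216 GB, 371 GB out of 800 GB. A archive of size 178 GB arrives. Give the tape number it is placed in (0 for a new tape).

Tapes with room: tape 2 (229 GB), tape 3 (353 GB), tape 4 (397 GB), tape 5 (216 GB), tape 6 (371 GB).
The first with room is tape 2.

2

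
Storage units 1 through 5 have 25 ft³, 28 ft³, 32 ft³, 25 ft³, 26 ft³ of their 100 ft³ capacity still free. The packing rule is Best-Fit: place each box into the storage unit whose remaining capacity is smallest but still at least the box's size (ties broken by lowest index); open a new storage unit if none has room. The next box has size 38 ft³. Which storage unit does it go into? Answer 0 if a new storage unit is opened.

0

No storage unit has ≥ 38 ft³ free, so a new storage unit is opened.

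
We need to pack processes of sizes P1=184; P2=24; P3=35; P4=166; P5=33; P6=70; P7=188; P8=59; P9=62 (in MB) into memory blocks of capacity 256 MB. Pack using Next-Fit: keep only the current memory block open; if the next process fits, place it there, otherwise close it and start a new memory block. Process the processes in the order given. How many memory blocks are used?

memory block 1: place P1 (184 MB), 72 MB left
memory block 1: place P2 (24 MB), 48 MB left
memory block 1: place P3 (35 MB), 13 MB left
memory block 2: place P4 (166 MB), 90 MB left
memory block 2: place P5 (33 MB), 57 MB left
memory block 3: place P6 (70 MB), 186 MB left
memory block 4: place P7 (188 MB), 68 MB left
memory block 4: place P8 (59 MB), 9 MB left
memory block 5: place P9 (62 MB), 194 MB left
Final memory blocks: [184,24,35] [166,33] [70] [188,59] [62].

5 memory blocks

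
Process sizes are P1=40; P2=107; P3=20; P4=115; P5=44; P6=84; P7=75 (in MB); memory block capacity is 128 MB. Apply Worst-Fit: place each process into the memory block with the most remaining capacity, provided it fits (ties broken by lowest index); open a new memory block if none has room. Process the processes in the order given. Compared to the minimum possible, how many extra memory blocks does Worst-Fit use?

Worst-Fit: [40,20,44] [107] [115] [84] [75] → 5 memory blocks.
Total size 485 MB; any packing needs at least ⌈485/128⌉ = 4 memory blocks.
An optimal packing achieves that bound: [115] [107,20] [84,44] [75,40] → 4 memory blocks.
Excess: 5 − 4 = 1.

1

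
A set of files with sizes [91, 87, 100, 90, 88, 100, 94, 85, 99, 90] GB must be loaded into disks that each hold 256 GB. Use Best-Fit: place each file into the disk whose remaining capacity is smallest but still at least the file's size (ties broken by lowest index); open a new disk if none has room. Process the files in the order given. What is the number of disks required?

91 GB → disk 1 (remaining 165 GB)
87 GB → disk 1 (remaining 78 GB)
100 GB → disk 2 (remaining 156 GB)
90 GB → disk 2 (remaining 66 GB)
88 GB → disk 3 (remaining 168 GB)
100 GB → disk 3 (remaining 68 GB)
94 GB → disk 4 (remaining 162 GB)
85 GB → disk 4 (remaining 77 GB)
99 GB → disk 5 (remaining 157 GB)
90 GB → disk 5 (remaining 67 GB)

5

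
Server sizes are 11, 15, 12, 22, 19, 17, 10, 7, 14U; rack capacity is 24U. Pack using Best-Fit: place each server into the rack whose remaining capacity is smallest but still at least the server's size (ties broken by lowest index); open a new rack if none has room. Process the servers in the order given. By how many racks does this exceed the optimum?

0

Best-Fit: [11,12] [15] [22] [19] [17,7] [10,14] → 6 racks.
Total size 127U; any packing needs at least ⌈127/24⌉ = 6 racks.
So 6 is already optimal.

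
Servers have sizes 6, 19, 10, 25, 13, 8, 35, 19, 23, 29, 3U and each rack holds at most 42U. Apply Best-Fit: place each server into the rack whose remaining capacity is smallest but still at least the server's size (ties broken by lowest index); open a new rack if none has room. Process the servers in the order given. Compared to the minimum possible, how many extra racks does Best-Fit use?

Best-Fit: [6,19,10] [25,13,3] [8,19] [35] [23] [29] → 6 racks.
Total size 190U; any packing needs at least ⌈190/42⌉ = 5 racks.
An optimal packing achieves that bound: [35,6] [29,13] [25,10,3] [23,19] [19,8] → 5 racks.
Excess: 6 − 5 = 1.

1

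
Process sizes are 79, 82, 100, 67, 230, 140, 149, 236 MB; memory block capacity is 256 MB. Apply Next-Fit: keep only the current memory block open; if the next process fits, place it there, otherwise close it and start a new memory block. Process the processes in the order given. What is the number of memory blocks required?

Put 79 MB in memory block 1; 177 MB remain.
Put 82 MB in memory block 1; 95 MB remain.
Put 100 MB in memory block 2; 156 MB remain.
Put 67 MB in memory block 2; 89 MB remain.
Put 230 MB in memory block 3; 26 MB remain.
Put 140 MB in memory block 4; 116 MB remain.
Put 149 MB in memory block 5; 107 MB remain.
Put 236 MB in memory block 6; 20 MB remain.

6 memory blocks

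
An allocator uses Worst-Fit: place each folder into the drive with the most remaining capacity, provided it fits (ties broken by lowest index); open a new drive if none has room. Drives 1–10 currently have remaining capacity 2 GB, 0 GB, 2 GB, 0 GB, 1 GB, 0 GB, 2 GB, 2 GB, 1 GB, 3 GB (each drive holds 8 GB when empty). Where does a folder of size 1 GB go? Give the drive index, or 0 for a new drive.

Drives with room: drive 1 (2 GB), drive 3 (2 GB), drive 5 (1 GB), drive 7 (2 GB), drive 8 (2 GB), drive 9 (1 GB), drive 10 (3 GB).
Most room is drive 10 with 3 GB free.

10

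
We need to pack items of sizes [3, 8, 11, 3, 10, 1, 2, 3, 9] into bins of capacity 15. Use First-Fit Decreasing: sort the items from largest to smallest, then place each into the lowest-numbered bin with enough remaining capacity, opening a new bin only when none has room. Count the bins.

Sorted descending: 11, 10, 9, 8, 3, 3, 3, 2, 1.
Put 11 in bin 1; 4 remain.
Put 10 in bin 2; 5 remain.
Put 9 in bin 3; 6 remain.
Put 8 in bin 4; 7 remain.
Put 3 in bin 1; 1 remain.
Put 3 in bin 2; 2 remain.
Put 3 in bin 3; 3 remain.
Put 2 in bin 2; 0 remain.
Put 1 in bin 1; 0 remain.
Final bins: [11,3,1] [10,3,2] [9,3] [8].

4 bins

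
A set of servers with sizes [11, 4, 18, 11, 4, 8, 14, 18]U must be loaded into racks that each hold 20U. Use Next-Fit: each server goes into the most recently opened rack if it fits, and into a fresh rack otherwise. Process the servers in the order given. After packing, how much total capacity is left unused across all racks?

rack 1: place 11U, 9U left
rack 1: place 4U, 5U left
rack 2: place 18U, 2U left
rack 3: place 11U, 9U left
rack 3: place 4U, 5U left
rack 4: place 8U, 12U left
rack 5: place 14U, 6U left
rack 6: place 18U, 2U left
6 racks × 20U = 120U; used 88U; unused 32U.

32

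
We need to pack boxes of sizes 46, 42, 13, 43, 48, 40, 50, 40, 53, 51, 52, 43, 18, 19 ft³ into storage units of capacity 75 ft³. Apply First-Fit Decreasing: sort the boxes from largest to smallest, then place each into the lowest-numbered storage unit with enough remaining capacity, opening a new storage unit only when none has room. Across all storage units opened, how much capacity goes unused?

267

Sorted descending: 53, 52, 51, 50, 48, 46, 43, 43, 42, 40, 40, 19, 18, 13.
53 ft³ → storage unit 1 (remaining 22 ft³)
52 ft³ → storage unit 2 (remaining 23 ft³)
51 ft³ → storage unit 3 (remaining 24 ft³)
50 ft³ → storage unit 4 (remaining 25 ft³)
48 ft³ → storage unit 5 (remaining 27 ft³)
46 ft³ → storage unit 6 (remaining 29 ft³)
43 ft³ → storage unit 7 (remaining 32 ft³)
43 ft³ → storage unit 8 (remaining 32 ft³)
42 ft³ → storage unit 9 (remaining 33 ft³)
40 ft³ → storage unit 10 (remaining 35 ft³)
40 ft³ → storage unit 11 (remaining 35 ft³)
19 ft³ → storage unit 1 (remaining 3 ft³)
18 ft³ → storage unit 2 (remaining 5 ft³)
13 ft³ → storage unit 3 (remaining 11 ft³)
11 storage units × 75 ft³ = 825 ft³; used 558 ft³; unused 267 ft³.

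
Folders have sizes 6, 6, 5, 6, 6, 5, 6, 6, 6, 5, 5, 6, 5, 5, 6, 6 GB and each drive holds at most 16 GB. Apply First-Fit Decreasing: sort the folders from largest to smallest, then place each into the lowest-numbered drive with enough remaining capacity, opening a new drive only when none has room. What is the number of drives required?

7 drives

Sorted descending: 6, 6, 6, 6, 6, 6, 6, 6, 6, 6, 5, 5, 5, 5, 5, 5.
drive 1: place 6 GB, 10 GB left
drive 1: place 6 GB, 4 GB left
drive 2: place 6 GB, 10 GB left
drive 2: place 6 GB, 4 GB left
drive 3: place 6 GB, 10 GB left
drive 3: place 6 GB, 4 GB left
drive 4: place 6 GB, 10 GB left
drive 4: place 6 GB, 4 GB left
drive 5: place 6 GB, 10 GB left
drive 5: place 6 GB, 4 GB left
drive 6: place 5 GB, 11 GB left
drive 6: place 5 GB, 6 GB left
drive 6: place 5 GB, 1 GB left
drive 7: place 5 GB, 11 GB left
drive 7: place 5 GB, 6 GB left
drive 7: place 5 GB, 1 GB left
Final drives: [6,6] [6,6] [6,6] [6,6] [6,6] [5,5,5] [5,5,5].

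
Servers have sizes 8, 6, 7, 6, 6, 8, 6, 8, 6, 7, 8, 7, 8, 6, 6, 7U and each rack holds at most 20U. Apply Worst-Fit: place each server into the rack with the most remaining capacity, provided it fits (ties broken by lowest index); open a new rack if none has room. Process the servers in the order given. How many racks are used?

rack 1: place 8U, 12U left
rack 1: place 6U, 6U left
rack 2: place 7U, 13U left
rack 2: place 6U, 7U left
rack 2: place 6U, 1U left
rack 3: place 8U, 12U left
rack 3: place 6U, 6U left
rack 4: place 8U, 12U left
rack 4: place 6U, 6U left
rack 5: place 7U, 13U left
rack 5: place 8U, 5U left
rack 6: place 7U, 13U left
rack 6: place 8U, 5U left
rack 1: place 6U, 0U left
rack 3: place 6U, 0U left
rack 7: place 7U, 13U left

7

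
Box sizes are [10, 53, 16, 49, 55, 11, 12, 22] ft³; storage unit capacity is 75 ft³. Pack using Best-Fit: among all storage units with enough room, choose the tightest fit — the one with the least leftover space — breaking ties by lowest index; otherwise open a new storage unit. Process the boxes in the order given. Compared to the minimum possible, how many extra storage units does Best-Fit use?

Best-Fit: [10,53,11] [16,49] [55,12] [22] → 4 storage units.
Total size 228 ft³; any packing needs at least ⌈228/75⌉ = 4 storage units.
So 4 is already optimal.

0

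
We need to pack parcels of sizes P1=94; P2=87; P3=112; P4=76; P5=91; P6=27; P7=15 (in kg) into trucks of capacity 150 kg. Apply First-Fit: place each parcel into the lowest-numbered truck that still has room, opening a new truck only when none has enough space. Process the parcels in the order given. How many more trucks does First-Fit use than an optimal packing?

0

First-Fit: [94,27,15] [87] [112] [76] [91] → 5 trucks.
5 parcels exceed 75 kg (half the capacity), and no two of those can share a truck, so at least 5 trucks are needed.
So 5 is already optimal.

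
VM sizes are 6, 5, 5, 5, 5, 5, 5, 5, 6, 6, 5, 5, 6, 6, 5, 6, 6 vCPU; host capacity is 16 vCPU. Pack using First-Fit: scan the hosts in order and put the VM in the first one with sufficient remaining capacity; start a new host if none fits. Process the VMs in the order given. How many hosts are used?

7

6 vCPU → host 1 (remaining 10 vCPU)
5 vCPU → host 1 (remaining 5 vCPU)
5 vCPU → host 1 (remaining 0 vCPU)
5 vCPU → host 2 (remaining 11 vCPU)
5 vCPU → host 2 (remaining 6 vCPU)
5 vCPU → host 2 (remaining 1 vCPU)
5 vCPU → host 3 (remaining 11 vCPU)
5 vCPU → host 3 (remaining 6 vCPU)
6 vCPU → host 3 (remaining 0 vCPU)
6 vCPU → host 4 (remaining 10 vCPU)
5 vCPU → host 4 (remaining 5 vCPU)
5 vCPU → host 4 (remaining 0 vCPU)
6 vCPU → host 5 (remaining 10 vCPU)
6 vCPU → host 5 (remaining 4 vCPU)
5 vCPU → host 6 (remaining 11 vCPU)
6 vCPU → host 6 (remaining 5 vCPU)
6 vCPU → host 7 (remaining 10 vCPU)
Final hosts: [6,5,5] [5,5,5] [5,5,6] [6,5,5] [6,6] [5,6] [6].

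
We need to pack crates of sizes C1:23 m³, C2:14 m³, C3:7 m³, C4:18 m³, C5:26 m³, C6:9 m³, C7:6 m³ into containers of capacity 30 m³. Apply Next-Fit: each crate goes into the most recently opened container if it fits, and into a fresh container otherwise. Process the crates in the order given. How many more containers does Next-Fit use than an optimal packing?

Next-Fit: [23] [14,7] [18] [26] [9,6] → 5 containers.
Total size 103 m³; any packing needs at least ⌈103/30⌉ = 4 containers.
An optimal packing achieves that bound: [26] [23,7] [18,9] [14,6] → 4 containers.
Excess: 5 − 4 = 1.

1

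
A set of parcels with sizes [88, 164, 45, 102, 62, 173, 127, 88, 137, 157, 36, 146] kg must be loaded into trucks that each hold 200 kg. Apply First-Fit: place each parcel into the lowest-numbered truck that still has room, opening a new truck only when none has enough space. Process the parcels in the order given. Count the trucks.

8 trucks

88 kg → truck 1 (remaining 112 kg)
164 kg → truck 2 (remaining 36 kg)
45 kg → truck 1 (remaining 67 kg)
102 kg → truck 3 (remaining 98 kg)
62 kg → truck 1 (remaining 5 kg)
173 kg → truck 4 (remaining 27 kg)
127 kg → truck 5 (remaining 73 kg)
88 kg → truck 3 (remaining 10 kg)
137 kg → truck 6 (remaining 63 kg)
157 kg → truck 7 (remaining 43 kg)
36 kg → truck 2 (remaining 0 kg)
146 kg → truck 8 (remaining 54 kg)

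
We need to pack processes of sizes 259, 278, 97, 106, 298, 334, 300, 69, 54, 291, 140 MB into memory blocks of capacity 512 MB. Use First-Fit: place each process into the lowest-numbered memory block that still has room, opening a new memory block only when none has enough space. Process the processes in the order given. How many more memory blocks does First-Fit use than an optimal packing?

First-Fit: [259,97,106] [278,69,54] [298,140] [334] [300] [291] → 6 memory blocks.
6 processes exceed 256 MB (half the capacity), and no two of those can share a memory block, so at least 6 memory blocks are needed.
So 6 is already optimal.

0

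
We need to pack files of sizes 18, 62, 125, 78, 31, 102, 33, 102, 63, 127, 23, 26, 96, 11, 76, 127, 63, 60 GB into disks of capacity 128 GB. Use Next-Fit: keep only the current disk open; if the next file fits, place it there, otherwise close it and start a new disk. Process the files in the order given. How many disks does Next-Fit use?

disk 1: place 18 GB, 110 GB left
disk 1: place 62 GB, 48 GB left
disk 2: place 125 GB, 3 GB left
disk 3: place 78 GB, 50 GB left
disk 3: place 31 GB, 19 GB left
disk 4: place 102 GB, 26 GB left
disk 5: place 33 GB, 95 GB left
disk 6: place 102 GB, 26 GB left
disk 7: place 63 GB, 65 GB left
disk 8: place 127 GB, 1 GB left
disk 9: place 23 GB, 105 GB left
disk 9: place 26 GB, 79 GB left
disk 10: place 96 GB, 32 GB left
disk 10: place 11 GB, 21 GB left
disk 11: place 76 GB, 52 GB left
disk 12: place 127 GB, 1 GB left
disk 13: place 63 GB, 65 GB left
disk 13: place 60 GB, 5 GB left

13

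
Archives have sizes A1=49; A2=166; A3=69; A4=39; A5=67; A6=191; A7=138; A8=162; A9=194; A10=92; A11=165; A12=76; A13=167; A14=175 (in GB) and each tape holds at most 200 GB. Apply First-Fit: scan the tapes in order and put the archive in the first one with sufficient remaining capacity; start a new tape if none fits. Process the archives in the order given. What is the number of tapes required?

A1 (49 GB) → tape 1 (remaining 151 GB)
A2 (166 GB) → tape 2 (remaining 34 GB)
A3 (69 GB) → tape 1 (remaining 82 GB)
A4 (39 GB) → tape 1 (remaining 43 GB)
A5 (67 GB) → tape 3 (remaining 133 GB)
A6 (191 GB) → tape 4 (remaining 9 GB)
A7 (138 GB) → tape 5 (remaining 62 GB)
A8 (162 GB) → tape 6 (remaining 38 GB)
A9 (194 GB) → tape 7 (remaining 6 GB)
A10 (92 GB) → tape 3 (remaining 41 GB)
A11 (165 GB) → tape 8 (remaining 35 GB)
A12 (76 GB) → tape 9 (remaining 124 GB)
A13 (167 GB) → tape 10 (remaining 33 GB)
A14 (175 GB) → tape 11 (remaining 25 GB)
Final tapes: [49,69,39] [166] [67,92] [191] [138] [162] [194] [165] [76] [167] [175].

11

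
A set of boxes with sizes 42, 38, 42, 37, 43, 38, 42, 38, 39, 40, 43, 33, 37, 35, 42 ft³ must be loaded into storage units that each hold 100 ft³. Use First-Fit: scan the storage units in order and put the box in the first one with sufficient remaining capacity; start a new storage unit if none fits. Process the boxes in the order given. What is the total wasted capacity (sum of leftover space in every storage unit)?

storage unit 1: place 42 ft³, 58 ft³ left
storage unit 1: place 38 ft³, 20 ft³ left
storage unit 2: place 42 ft³, 58 ft³ left
storage unit 2: place 37 ft³, 21 ft³ left
storage unit 3: place 43 ft³, 57 ft³ left
storage unit 3: place 38 ft³, 19 ft³ left
storage unit 4: place 42 ft³, 58 ft³ left
storage unit 4: place 38 ft³, 20 ft³ left
storage unit 5: place 39 ft³, 61 ft³ left
storage unit 5: place 40 ft³, 21 ft³ left
storage unit 6: place 43 ft³, 57 ft³ left
storage unit 6: place 33 ft³, 24 ft³ left
storage unit 7: place 37 ft³, 63 ft³ left
storage unit 7: place 35 ft³, 28 ft³ left
storage unit 8: place 42 ft³, 58 ft³ left
8 storage units × 100 ft³ = 800 ft³; used 589 ft³; unused 211 ft³.

211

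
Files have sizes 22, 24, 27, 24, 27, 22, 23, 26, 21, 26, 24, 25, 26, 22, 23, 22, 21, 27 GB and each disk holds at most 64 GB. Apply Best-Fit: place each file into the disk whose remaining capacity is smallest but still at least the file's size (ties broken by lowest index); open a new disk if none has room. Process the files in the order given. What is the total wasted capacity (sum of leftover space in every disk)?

144

22 GB → disk 1 (remaining 42 GB)
24 GB → disk 1 (remaining 18 GB)
27 GB → disk 2 (remaining 37 GB)
24 GB → disk 2 (remaining 13 GB)
27 GB → disk 3 (remaining 37 GB)
22 GB → disk 3 (remaining 15 GB)
23 GB → disk 4 (remaining 41 GB)
26 GB → disk 4 (remaining 15 GB)
21 GB → disk 5 (remaining 43 GB)
26 GB → disk 5 (remaining 17 GB)
24 GB → disk 6 (remaining 40 GB)
25 GB → disk 6 (remaining 15 GB)
26 GB → disk 7 (remaining 38 GB)
22 GB → disk 7 (remaining 16 GB)
23 GB → disk 8 (remaining 41 GB)
22 GB → disk 8 (remaining 19 GB)
21 GB → disk 9 (remaining 43 GB)
27 GB → disk 9 (remaining 16 GB)
9 disks × 64 GB = 576 GB; used 432 GB; unused 144 GB.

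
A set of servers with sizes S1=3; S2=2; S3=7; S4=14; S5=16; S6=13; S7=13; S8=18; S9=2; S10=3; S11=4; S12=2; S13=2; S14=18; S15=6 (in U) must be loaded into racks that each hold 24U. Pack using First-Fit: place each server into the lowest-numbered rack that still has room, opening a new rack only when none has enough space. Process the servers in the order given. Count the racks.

7

Put S1 (3U) in rack 1; 21U remain.
Put S2 (2U) in rack 1; 19U remain.
Put S3 (7U) in rack 1; 12U remain.
Put S4 (14U) in rack 2; 10U remain.
Put S5 (16U) in rack 3; 8U remain.
Put S6 (13U) in rack 4; 11U remain.
Put S7 (13U) in rack 5; 11U remain.
Put S8 (18U) in rack 6; 6U remain.
Put S9 (2U) in rack 1; 10U remain.
Put S10 (3U) in rack 1; 7U remain.
Put S11 (4U) in rack 1; 3U remain.
Put S12 (2U) in rack 1; 1U remain.
Put S13 (2U) in rack 2; 8U remain.
Put S14 (18U) in rack 7; 6U remain.
Put S15 (6U) in rack 2; 2U remain.
Final racks: [3,2,7,2,3,4,2] [14,2,6] [16] [13] [13] [18] [18].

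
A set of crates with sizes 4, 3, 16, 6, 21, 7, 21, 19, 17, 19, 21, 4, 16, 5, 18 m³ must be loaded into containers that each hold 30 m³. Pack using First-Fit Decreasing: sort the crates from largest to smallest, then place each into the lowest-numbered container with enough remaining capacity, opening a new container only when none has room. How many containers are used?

Sorted descending: 21, 21, 21, 19, 19, 18, 17, 16, 16, 7, 6, 5, 4, 4, 3.
container 1: place 21 m³, 9 m³ left
container 2: place 21 m³, 9 m³ left
container 3: place 21 m³, 9 m³ left
container 4: place 19 m³, 11 m³ left
container 5: place 19 m³, 11 m³ left
container 6: place 18 m³, 12 m³ left
container 7: place 17 m³, 13 m³ left
container 8: place 16 m³, 14 m³ left
container 9: place 16 m³, 14 m³ left
container 1: place 7 m³, 2 m³ left
container 2: place 6 m³, 3 m³ left
container 3: place 5 m³, 4 m³ left
container 3: place 4 m³, 0 m³ left
container 4: place 4 m³, 7 m³ left
container 2: place 3 m³, 0 m³ left

9 containers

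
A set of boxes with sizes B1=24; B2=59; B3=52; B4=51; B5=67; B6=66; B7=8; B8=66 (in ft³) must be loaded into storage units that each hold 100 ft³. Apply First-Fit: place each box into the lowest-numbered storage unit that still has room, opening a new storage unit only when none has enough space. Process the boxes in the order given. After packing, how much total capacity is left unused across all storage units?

B1 (24 ft³) → storage unit 1 (remaining 76 ft³)
B2 (59 ft³) → storage unit 1 (remaining 17 ft³)
B3 (52 ft³) → storage unit 2 (remaining 48 ft³)
B4 (51 ft³) → storage unit 3 (remaining 49 ft³)
B5 (67 ft³) → storage unit 4 (remaining 33 ft³)
B6 (66 ft³) → storage unit 5 (remaining 34 ft³)
B7 (8 ft³) → storage unit 1 (remaining 9 ft³)
B8 (66 ft³) → storage unit 6 (remaining 34 ft³)
6 storage units × 100 ft³ = 600 ft³; used 393 ft³; unused 207 ft³.

207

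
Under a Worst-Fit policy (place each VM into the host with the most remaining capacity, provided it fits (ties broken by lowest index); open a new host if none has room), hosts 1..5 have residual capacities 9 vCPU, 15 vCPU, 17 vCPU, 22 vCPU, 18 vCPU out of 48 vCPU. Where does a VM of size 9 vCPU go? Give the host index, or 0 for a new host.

4

Hosts with room: host 1 (9 vCPU), host 2 (15 vCPU), host 3 (17 vCPU), host 4 (22 vCPU), host 5 (18 vCPU).
Most room is host 4 with 22 vCPU free.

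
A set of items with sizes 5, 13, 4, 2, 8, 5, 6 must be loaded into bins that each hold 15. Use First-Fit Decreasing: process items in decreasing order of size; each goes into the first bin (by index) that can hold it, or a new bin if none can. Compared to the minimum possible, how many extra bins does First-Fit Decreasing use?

0

First-Fit Decreasing: [13,2] [8,6] [5,5,4] → 3 bins.
Total size 43; any packing needs at least ⌈43/15⌉ = 3 bins.
So 3 is already optimal.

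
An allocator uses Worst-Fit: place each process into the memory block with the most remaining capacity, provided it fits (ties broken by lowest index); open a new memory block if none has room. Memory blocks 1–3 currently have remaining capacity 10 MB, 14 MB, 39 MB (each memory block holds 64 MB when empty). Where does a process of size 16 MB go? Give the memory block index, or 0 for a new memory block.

Memory blocks with room: memory block 3 (39 MB).
Most room is memory block 3 with 39 MB free.

3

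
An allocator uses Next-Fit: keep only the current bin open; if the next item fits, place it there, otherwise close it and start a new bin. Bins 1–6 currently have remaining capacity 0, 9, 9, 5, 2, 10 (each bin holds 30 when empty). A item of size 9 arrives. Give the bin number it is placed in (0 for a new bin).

Next-Fit only looks at bin 6, which has 10 free.
9 fits there.

6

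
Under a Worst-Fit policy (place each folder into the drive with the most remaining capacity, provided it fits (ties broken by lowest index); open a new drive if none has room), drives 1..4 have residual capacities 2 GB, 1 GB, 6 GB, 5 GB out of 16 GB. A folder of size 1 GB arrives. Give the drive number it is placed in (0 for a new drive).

Drives with room: drive 1 (2 GB), drive 2 (1 GB), drive 3 (6 GB), drive 4 (5 GB).
Most room is drive 3 with 6 GB free.

3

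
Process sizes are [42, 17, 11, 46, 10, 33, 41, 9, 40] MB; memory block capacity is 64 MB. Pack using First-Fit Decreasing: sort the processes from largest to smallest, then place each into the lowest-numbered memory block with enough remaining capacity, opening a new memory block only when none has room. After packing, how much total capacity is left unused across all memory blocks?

71

Sorted descending: 46, 42, 41, 40, 33, 17, 11, 10, 9.
Put 46 MB in memory block 1; 18 MB remain.
Put 42 MB in memory block 2; 22 MB remain.
Put 41 MB in memory block 3; 23 MB remain.
Put 40 MB in memory block 4; 24 MB remain.
Put 33 MB in memory block 5; 31 MB remain.
Put 17 MB in memory block 1; 1 MB remain.
Put 11 MB in memory block 2; 11 MB remain.
Put 10 MB in memory block 2; 1 MB remain.
Put 9 MB in memory block 3; 14 MB remain.
5 memory blocks × 64 MB = 320 MB; used 249 MB; unused 71 MB.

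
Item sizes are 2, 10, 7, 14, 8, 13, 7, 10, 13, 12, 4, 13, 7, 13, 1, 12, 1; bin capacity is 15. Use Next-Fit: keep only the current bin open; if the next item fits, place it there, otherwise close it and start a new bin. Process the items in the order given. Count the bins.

2 → bin 1 (remaining 13)
10 → bin 1 (remaining 3)
7 → bin 2 (remaining 8)
14 → bin 3 (remaining 1)
8 → bin 4 (remaining 7)
13 → bin 5 (remaining 2)
7 → bin 6 (remaining 8)
10 → bin 7 (remaining 5)
13 → bin 8 (remaining 2)
12 → bin 9 (remaining 3)
4 → bin 10 (remaining 11)
13 → bin 11 (remaining 2)
7 → bin 12 (remaining 8)
13 → bin 13 (remaining 2)
1 → bin 13 (remaining 1)
12 → bin 14 (remaining 3)
1 → bin 14 (remaining 2)

14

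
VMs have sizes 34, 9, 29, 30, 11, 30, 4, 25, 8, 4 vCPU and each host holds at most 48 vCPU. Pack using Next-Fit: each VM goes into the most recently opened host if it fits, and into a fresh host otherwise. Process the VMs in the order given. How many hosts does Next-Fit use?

5 hosts

host 1: place 34 vCPU, 14 vCPU left
host 1: place 9 vCPU, 5 vCPU left
host 2: place 29 vCPU, 19 vCPU left
host 3: place 30 vCPU, 18 vCPU left
host 3: place 11 vCPU, 7 vCPU left
host 4: place 30 vCPU, 18 vCPU left
host 4: place 4 vCPU, 14 vCPU left
host 5: place 25 vCPU, 23 vCPU left
host 5: place 8 vCPU, 15 vCPU left
host 5: place 4 vCPU, 11 vCPU left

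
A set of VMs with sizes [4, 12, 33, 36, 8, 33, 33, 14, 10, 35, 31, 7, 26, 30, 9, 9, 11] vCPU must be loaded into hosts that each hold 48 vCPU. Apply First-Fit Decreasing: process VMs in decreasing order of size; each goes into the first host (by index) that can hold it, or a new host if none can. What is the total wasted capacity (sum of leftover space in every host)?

43

Sorted descending: 36, 35, 33, 33, 33, 31, 30, 26, 14, 12, 11, 10, 9, 9, 8, 7, 4.
36 vCPU → host 1 (remaining 12 vCPU)
35 vCPU → host 2 (remaining 13 vCPU)
33 vCPU → host 3 (remaining 15 vCPU)
33 vCPU → host 4 (remaining 15 vCPU)
33 vCPU → host 5 (remaining 15 vCPU)
31 vCPU → host 6 (remaining 17 vCPU)
30 vCPU → host 7 (remaining 18 vCPU)
26 vCPU → host 8 (remaining 22 vCPU)
14 vCPU → host 3 (remaining 1 vCPU)
12 vCPU → host 1 (remaining 0 vCPU)
11 vCPU → host 2 (remaining 2 vCPU)
10 vCPU → host 4 (remaining 5 vCPU)
9 vCPU → host 5 (remaining 6 vCPU)
9 vCPU → host 6 (remaining 8 vCPU)
8 vCPU → host 6 (remaining 0 vCPU)
7 vCPU → host 7 (remaining 11 vCPU)
4 vCPU → host 4 (remaining 1 vCPU)
8 hosts × 48 vCPU = 384 vCPU; used 341 vCPU; unused 43 vCPU.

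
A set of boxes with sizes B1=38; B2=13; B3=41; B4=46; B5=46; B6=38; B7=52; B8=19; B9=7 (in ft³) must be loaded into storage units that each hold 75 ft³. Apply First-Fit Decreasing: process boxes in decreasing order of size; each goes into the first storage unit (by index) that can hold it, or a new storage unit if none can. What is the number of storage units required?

6

Sorted descending: 52, 46, 46, 41, 38, 38, 19, 13, 7.
52 ft³ → storage unit 1 (remaining 23 ft³)
46 ft³ → storage unit 2 (remaining 29 ft³)
46 ft³ → storage unit 3 (remaining 29 ft³)
41 ft³ → storage unit 4 (remaining 34 ft³)
38 ft³ → storage unit 5 (remaining 37 ft³)
38 ft³ → storage unit 6 (remaining 37 ft³)
19 ft³ → storage unit 1 (remaining 4 ft³)
13 ft³ → storage unit 2 (remaining 16 ft³)
7 ft³ → storage unit 2 (remaining 9 ft³)
Final storage units: [52,19] [46,13,7] [46] [41] [38] [38].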